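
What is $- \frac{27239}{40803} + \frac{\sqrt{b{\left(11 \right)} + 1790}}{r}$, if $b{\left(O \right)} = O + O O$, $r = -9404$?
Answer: $- \frac{27239}{40803} - \frac{31 \sqrt{2}}{9404} \approx -0.67224$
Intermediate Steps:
$b{\left(O \right)} = O + O^{2}$
$- \frac{27239}{40803} + \frac{\sqrt{b{\left(11 \right)} + 1790}}{r} = - \frac{27239}{40803} + \frac{\sqrt{11 \left(1 + 11\right) + 1790}}{-9404} = \left(-27239\right) \frac{1}{40803} + \sqrt{11 \cdot 12 + 1790} \left(- \frac{1}{9404}\right) = - \frac{27239}{40803} + \sqrt{132 + 1790} \left(- \frac{1}{9404}\right) = - \frac{27239}{40803} + \sqrt{1922} \left(- \frac{1}{9404}\right) = - \frac{27239}{40803} + 31 \sqrt{2} \left(- \frac{1}{9404}\right) = - \frac{27239}{40803} - \frac{31 \sqrt{2}}{9404}$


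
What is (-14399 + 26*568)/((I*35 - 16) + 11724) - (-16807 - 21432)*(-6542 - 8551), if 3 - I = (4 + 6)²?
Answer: -1599258339894/2771 ≈ -5.7714e+8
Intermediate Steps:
I = -97 (I = 3 - (4 + 6)² = 3 - 1*10² = 3 - 1*100 = 3 - 100 = -97)
(-14399 + 26*568)/((I*35 - 16) + 11724) - (-16807 - 21432)*(-6542 - 8551) = (-14399 + 26*568)/((-97*35 - 16) + 11724) - (-16807 - 21432)*(-6542 - 8551) = (-14399 + 14768)/((-3395 - 16) + 11724) - (-38239)*(-15093) = 369/(-3411 + 11724) - 1*577141227 = 369/8313 - 577141227 = 369*(1/8313) - 577141227 = 123/2771 - 577141227 = -1599258339894/2771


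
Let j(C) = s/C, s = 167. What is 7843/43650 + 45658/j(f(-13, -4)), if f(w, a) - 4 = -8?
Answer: -7970577019/7289550 ≈ -1093.4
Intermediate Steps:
f(w, a) = -4 (f(w, a) = 4 - 8 = -4)
j(C) = 167/C
7843/43650 + 45658/j(f(-13, -4)) = 7843/43650 + 45658/((167/(-4))) = 7843*(1/43650) + 45658/((167*(-1/4))) = 7843/43650 + 45658/(-167/4) = 7843/43650 + 45658*(-4/167) = 7843/43650 - 182632/167 = -7970577019/7289550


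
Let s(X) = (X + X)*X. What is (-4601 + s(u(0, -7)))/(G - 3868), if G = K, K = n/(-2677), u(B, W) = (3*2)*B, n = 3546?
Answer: 12316877/10358182 ≈ 1.1891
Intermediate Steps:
u(B, W) = 6*B
K = -3546/2677 (K = 3546/(-2677) = 3546*(-1/2677) = -3546/2677 ≈ -1.3246)
s(X) = 2*X² (s(X) = (2*X)*X = 2*X²)
G = -3546/2677 ≈ -1.3246
(-4601 + s(u(0, -7)))/(G - 3868) = (-4601 + 2*(6*0)²)/(-3546/2677 - 3868) = (-4601 + 2*0²)/(-10358182/2677) = (-4601 + 2*0)*(-2677/10358182) = (-4601 + 0)*(-2677/10358182) = -4601*(-2677/10358182) = 12316877/10358182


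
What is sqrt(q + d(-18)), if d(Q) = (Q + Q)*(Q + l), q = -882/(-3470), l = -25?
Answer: 3*sqrt(517843715)/1735 ≈ 39.348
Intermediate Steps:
q = 441/1735 (q = -882*(-1/3470) = 441/1735 ≈ 0.25418)
d(Q) = 2*Q*(-25 + Q) (d(Q) = (Q + Q)*(Q - 25) = (2*Q)*(-25 + Q) = 2*Q*(-25 + Q))
sqrt(q + d(-18)) = sqrt(441/1735 + 2*(-18)*(-25 - 18)) = sqrt(441/1735 + 2*(-18)*(-43)) = sqrt(441/1735 + 1548) = sqrt(2686221/1735) = 3*sqrt(517843715)/1735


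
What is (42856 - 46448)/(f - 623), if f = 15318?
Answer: -3592/14695 ≈ -0.24444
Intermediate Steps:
(42856 - 46448)/(f - 623) = (42856 - 46448)/(15318 - 623) = -3592/14695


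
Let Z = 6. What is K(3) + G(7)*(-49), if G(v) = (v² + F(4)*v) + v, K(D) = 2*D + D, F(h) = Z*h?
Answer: -10967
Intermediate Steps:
F(h) = 6*h
K(D) = 3*D
G(v) = v² + 25*v (G(v) = (v² + (6*4)*v) + v = (v² + 24*v) + v = v² + 25*v)
K(3) + G(7)*(-49) = 3*3 + (7*(25 + 7))*(-49) = 9 + (7*32)*(-49) = 9 + 224*(-49) = 9 - 10976 = -10967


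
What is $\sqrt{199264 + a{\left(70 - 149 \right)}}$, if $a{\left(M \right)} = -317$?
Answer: $\sqrt{198947} \approx 446.03$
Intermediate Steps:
$\sqrt{199264 + a{\left(70 - 149 \right)}} = \sqrt{199264 - 317} = \sqrt{198947}$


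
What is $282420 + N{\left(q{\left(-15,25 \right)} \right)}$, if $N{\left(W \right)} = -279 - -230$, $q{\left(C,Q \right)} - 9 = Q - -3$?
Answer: $282371$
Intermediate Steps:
$q{\left(C,Q \right)} = 12 + Q$ ($q{\left(C,Q \right)} = 9 + \left(Q - -3\right) = 9 + \left(Q + 3\right) = 9 + \left(3 + Q\right) = 12 + Q$)
$N{\left(W \right)} = -49$ ($N{\left(W \right)} = -279 + 230 = -49$)
$282420 + N{\left(q{\left(-15,25 \right)} \right)} = 282420 - 49 = 282371$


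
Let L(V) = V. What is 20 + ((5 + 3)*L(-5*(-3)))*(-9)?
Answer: -1060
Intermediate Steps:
20 + ((5 + 3)*L(-5*(-3)))*(-9) = 20 + ((5 + 3)*(-5*(-3)))*(-9) = 20 + (8*15)*(-9) = 20 + 120*(-9) = 20 - 1080 = -1060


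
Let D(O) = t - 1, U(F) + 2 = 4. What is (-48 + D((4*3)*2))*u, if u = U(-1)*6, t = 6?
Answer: -516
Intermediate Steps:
U(F) = 2 (U(F) = -2 + 4 = 2)
D(O) = 5 (D(O) = 6 - 1 = 5)
u = 12 (u = 2*6 = 12)
(-48 + D((4*3)*2))*u = (-48 + 5)*12 = -43*12 = -516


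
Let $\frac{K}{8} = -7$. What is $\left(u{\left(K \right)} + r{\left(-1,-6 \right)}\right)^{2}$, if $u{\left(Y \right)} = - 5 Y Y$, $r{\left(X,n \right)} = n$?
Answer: $246050596$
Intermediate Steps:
$K = -56$ ($K = 8 \left(-7\right) = -56$)
$u{\left(Y \right)} = - 5 Y^{2}$
$\left(u{\left(K \right)} + r{\left(-1,-6 \right)}\right)^{2} = \left(- 5 \left(-56\right)^{2} - 6\right)^{2} = \left(\left(-5\right) 3136 - 6\right)^{2} = \left(-15680 - 6\right)^{2} = \left(-15686\right)^{2} = 246050596$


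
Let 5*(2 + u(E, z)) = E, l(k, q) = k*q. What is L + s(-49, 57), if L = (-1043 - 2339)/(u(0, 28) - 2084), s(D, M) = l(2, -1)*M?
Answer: -117211/1043 ≈ -112.38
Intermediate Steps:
u(E, z) = -2 + E/5
s(D, M) = -2*M (s(D, M) = (2*(-1))*M = -2*M)
L = 1691/1043 (L = (-1043 - 2339)/((-2 + (⅕)*0) - 2084) = -3382/((-2 + 0) - 2084) = -3382/(-2 - 2084) = -3382/(-2086) = -3382*(-1/2086) = 1691/1043 ≈ 1.6213)
L + s(-49, 57) = 1691/1043 - 2*57 = 1691/1043 - 114 = -117211/1043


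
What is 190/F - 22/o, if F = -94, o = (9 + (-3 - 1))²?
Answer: -3409/1175 ≈ -2.9013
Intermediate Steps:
o = 25 (o = (9 - 4)² = 5² = 25)
190/F - 22/o = 190/(-94) - 22/25 = 190*(-1/94) - 22*1/25 = -95/47 - 22/25 = -3409/1175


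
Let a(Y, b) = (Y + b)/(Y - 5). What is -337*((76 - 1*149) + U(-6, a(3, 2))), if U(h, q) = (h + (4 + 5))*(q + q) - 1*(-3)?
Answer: 28645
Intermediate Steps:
a(Y, b) = (Y + b)/(-5 + Y)
U(h, q) = 3 + 2*q*(9 + h) (U(h, q) = (h + 9)*(2*q) + 3 = (9 + h)*(2*q) + 3 = 2*q*(9 + h) + 3 = 3 + 2*q*(9 + h))
-337*((76 - 1*149) + U(-6, a(3, 2))) = -337*((76 - 1*149) + (3 + 18*((3 + 2)/(-5 + 3)) + 2*(-6)*((3 + 2)/(-5 + 3)))) = -337*((76 - 149) + (3 + 18*(5/(-2)) + 2*(-6)*(5/(-2)))) = -337*(-73 + (3 + 18*(-½*5) + 2*(-6)*(-½*5))) = -337*(-73 + (3 + 18*(-5/2) + 2*(-6)*(-5/2))) = -337*(-73 + (3 - 45 + 30)) = -337*(-73 - 12) = -337*(-85) = 28645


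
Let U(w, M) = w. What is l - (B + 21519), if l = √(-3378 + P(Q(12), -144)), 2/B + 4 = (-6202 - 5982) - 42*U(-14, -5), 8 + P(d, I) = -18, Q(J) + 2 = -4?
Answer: -124810199/5800 + 2*I*√851 ≈ -21519.0 + 58.344*I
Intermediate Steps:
Q(J) = -6 (Q(J) = -2 - 4 = -6)
P(d, I) = -26 (P(d, I) = -8 - 18 = -26)
B = -1/5800 (B = 2/(-4 + ((-6202 - 5982) - 42*(-14))) = 2/(-4 + (-12184 + 588)) = 2/(-4 - 11596) = 2/(-11600) = 2*(-1/11600) = -1/5800 ≈ -0.00017241)
l = 2*I*√851 (l = √(-3378 - 26) = √(-3404) = 2*I*√851 ≈ 58.344*I)
l - (B + 21519) = 2*I*√851 - (-1/5800 + 21519) = 2*I*√851 - 1*124810199/5800 = 2*I*√851 - 124810199/5800 = -124810199/5800 + 2*I*√851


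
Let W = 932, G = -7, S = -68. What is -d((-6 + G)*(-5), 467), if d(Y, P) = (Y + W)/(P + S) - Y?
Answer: 24938/399 ≈ 62.501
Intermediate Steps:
d(Y, P) = -Y + (932 + Y)/(-68 + P) (d(Y, P) = (Y + 932)/(P - 68) - Y = (932 + Y)/(-68 + P) - Y = -Y + (932 + Y)/(-68 + P))
-d((-6 + G)*(-5), 467) = -(932 + 69*((-6 - 7)*(-5)) - 1*467*(-6 - 7)*(-5))/(-68 + 467) = -(932 + 69*(-13*(-5)) - 1*467*(-13*(-5)))/399 = -(932 + 69*65 - 1*467*65)/399 = -(932 + 4485 - 30355)/399 = -(-24938)/399 = -1*(-24938/399) = 24938/399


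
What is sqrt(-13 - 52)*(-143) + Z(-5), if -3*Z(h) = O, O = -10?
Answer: 10/3 - 143*I*sqrt(65) ≈ 3.3333 - 1152.9*I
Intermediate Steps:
Z(h) = 10/3 (Z(h) = -1/3*(-10) = 10/3)
sqrt(-13 - 52)*(-143) + Z(-5) = sqrt(-13 - 52)*(-143) + 10/3 = sqrt(-65)*(-143) + 10/3 = (I*sqrt(65))*(-143) + 10/3 = -143*I*sqrt(65) + 10/3 = 10/3 - 143*I*sqrt(65)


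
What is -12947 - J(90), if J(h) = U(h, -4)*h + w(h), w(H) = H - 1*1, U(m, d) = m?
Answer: -21136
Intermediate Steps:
w(H) = -1 + H (w(H) = H - 1 = -1 + H)
J(h) = -1 + h + h**2 (J(h) = h*h + (-1 + h) = h**2 + (-1 + h) = -1 + h + h**2)
-12947 - J(90) = -12947 - (-1 + 90 + 90**2) = -12947 - (-1 + 90 + 8100) = -12947 - 1*8189 = -12947 - 8189 = -21136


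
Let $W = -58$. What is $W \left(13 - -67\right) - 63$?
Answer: $-4703$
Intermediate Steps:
$W \left(13 - -67\right) - 63 = - 58 \left(13 - -67\right) - 63 = - 58 \left(13 + 67\right) - 63 = \left(-58\right) 80 - 63 = -4640 - 63 = -4703$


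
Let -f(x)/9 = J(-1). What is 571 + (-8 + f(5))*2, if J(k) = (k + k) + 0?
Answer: 591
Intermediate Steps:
J(k) = 2*k (J(k) = 2*k + 0 = 2*k)
f(x) = 18 (f(x) = -18*(-1) = -9*(-2) = 18)
571 + (-8 + f(5))*2 = 571 + (-8 + 18)*2 = 571 + 10*2 = 571 + 20 = 591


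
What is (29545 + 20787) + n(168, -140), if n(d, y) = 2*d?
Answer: 50668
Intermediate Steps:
(29545 + 20787) + n(168, -140) = (29545 + 20787) + 2*168 = 50332 + 336 = 50668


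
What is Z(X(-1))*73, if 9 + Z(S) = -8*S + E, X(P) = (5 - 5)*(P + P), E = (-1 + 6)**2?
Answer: 1168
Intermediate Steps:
E = 25 (E = 5**2 = 25)
X(P) = 0 (X(P) = 0*(2*P) = 0)
Z(S) = 16 - 8*S (Z(S) = -9 + (-8*S + 25) = -9 + (25 - 8*S) = 16 - 8*S)
Z(X(-1))*73 = (16 - 8*0)*73 = (16 + 0)*73 = 16*73 = 1168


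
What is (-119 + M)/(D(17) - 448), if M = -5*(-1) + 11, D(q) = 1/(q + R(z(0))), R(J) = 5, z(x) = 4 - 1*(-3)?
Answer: 2266/9855 ≈ 0.22993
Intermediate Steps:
z(x) = 7 (z(x) = 4 + 3 = 7)
D(q) = 1/(5 + q) (D(q) = 1/(q + 5) = 1/(5 + q))
M = 16 (M = 5 + 11 = 16)
(-119 + M)/(D(17) - 448) = (-119 + 16)/(1/(5 + 17) - 448) = -103/(1/22 - 448) = -103/(-9855/22) = -103*(-22/9855) = 2266/9855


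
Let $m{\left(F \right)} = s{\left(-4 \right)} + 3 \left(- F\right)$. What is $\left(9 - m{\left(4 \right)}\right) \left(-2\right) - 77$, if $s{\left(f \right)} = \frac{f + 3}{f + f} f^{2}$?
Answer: $-115$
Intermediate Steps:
$s{\left(f \right)} = \frac{f \left(3 + f\right)}{2}$ ($s{\left(f \right)} = \frac{3 + f}{2 f} f^{2} = \frac{f \left(3 + f\right)}{2}$)
$m{\left(F \right)} = 2 - 3 F$ ($m{\left(F \right)} = \frac{1}{2} \left(-4\right) \left(3 - 4\right) + 3 \left(- F\right) = \frac{1}{2} \left(-4\right) \left(-1\right) - 3 F = 2 - 3 F$)
$\left(9 - m{\left(4 \right)}\right) \left(-2\right) - 77 = \left(9 - \left(2 - 12\right)\right) \left(-2\right) - 77 = \left(9 - -10\right) \left(-2\right) - 77 = \left(9 + 10\right) \left(-2\right) - 77 = 19 \left(-2\right) - 77 = -38 - 77 = -115$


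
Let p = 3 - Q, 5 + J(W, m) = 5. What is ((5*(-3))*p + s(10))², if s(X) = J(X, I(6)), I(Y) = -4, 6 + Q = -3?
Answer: 32400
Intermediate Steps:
Q = -9 (Q = -6 - 3 = -9)
J(W, m) = 0 (J(W, m) = -5 + 5 = 0)
p = 12 (p = 3 - 1*(-9) = 3 + 9 = 12)
s(X) = 0
((5*(-3))*p + s(10))² = ((5*(-3))*12 + 0)² = (-15*12 + 0)² = (-180 + 0)² = (-180)² = 32400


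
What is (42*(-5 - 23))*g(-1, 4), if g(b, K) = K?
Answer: -4704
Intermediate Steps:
(42*(-5 - 23))*g(-1, 4) = (42*(-5 - 23))*4 = (42*(-28))*4 = -1176*4 = -4704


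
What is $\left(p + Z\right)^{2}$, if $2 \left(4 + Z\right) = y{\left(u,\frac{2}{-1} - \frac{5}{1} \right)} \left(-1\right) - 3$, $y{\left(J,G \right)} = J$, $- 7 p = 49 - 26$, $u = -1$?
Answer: $\frac{3364}{49} \approx 68.653$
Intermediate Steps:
$p = - \frac{23}{7}$ ($p = - \frac{49 - 26}{7} = \left(- \frac{1}{7}\right) 23 = - \frac{23}{7} \approx -3.2857$)
$Z = -5$ ($Z = -4 + \frac{\left(-1\right) \left(-1\right) - 3}{2} = -4 + \frac{1 - 3}{2} = -4 + \frac{1}{2} \left(-2\right) = -4 - 1 = -5$)
$\left(p + Z\right)^{2} = \left(- \frac{23}{7} - 5\right)^{2} = \left(- \frac{58}{7}\right)^{2} = \frac{3364}{49}$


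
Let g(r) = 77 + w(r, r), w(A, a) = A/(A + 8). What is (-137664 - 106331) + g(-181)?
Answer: -42197633/173 ≈ -2.4392e+5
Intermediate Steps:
w(A, a) = A/(8 + A)
g(r) = 77 + r/(8 + r)
(-137664 - 106331) + g(-181) = (-137664 - 106331) + 2*(308 + 39*(-181))/(8 - 181) = -243995 + 2*(308 - 7059)/(-173) = -243995 + 2*(-1/173)*(-6751) = -243995 + 13502/173 = -42197633/173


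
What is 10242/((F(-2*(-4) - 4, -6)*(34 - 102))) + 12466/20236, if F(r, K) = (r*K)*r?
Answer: 12026465/5504192 ≈ 2.1850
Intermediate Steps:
F(r, K) = K*r² (F(r, K) = (K*r)*r = K*r²)
10242/((F(-2*(-4) - 4, -6)*(34 - 102))) + 12466/20236 = 10242/(((-6*(-2*(-4) - 4)²)*(34 - 102))) + 12466/20236 = 10242/((-6*(8 - 4)²*(-68))) + 12466*(1/20236) = 10242/((-6*4²*(-68))) + 6233/10118 = 10242/((-6*16*(-68))) + 6233/10118 = 10242/((-96*(-68))) + 6233/10118 = 10242/6528 + 6233/10118 = 10242*(1/6528) + 6233/10118 = 1707/1088 + 6233/10118 = 12026465/5504192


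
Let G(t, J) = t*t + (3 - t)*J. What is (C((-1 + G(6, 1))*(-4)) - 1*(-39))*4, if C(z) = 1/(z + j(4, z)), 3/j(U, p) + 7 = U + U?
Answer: 19496/125 ≈ 155.97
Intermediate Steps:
j(U, p) = 3/(-7 + 2*U) (j(U, p) = 3/(-7 + (U + U)) = 3/(-7 + 2*U))
G(t, J) = t² + J*(3 - t)
C(z) = 1/(3 + z) (C(z) = 1/(z + 3/(-7 + 2*4)) = 1/(z + 3/(-7 + 8)) = 1/(z + 3/1) = 1/(z + 3*1) = 1/(z + 3) = 1/(3 + z))
(C((-1 + G(6, 1))*(-4)) - 1*(-39))*4 = (1/(3 + (-1 + (6² + 3*1 - 1*1*6))*(-4)) - 1*(-39))*4 = (1/(3 + (-1 + (36 + 3 - 6))*(-4)) + 39)*4 = (1/(3 + (-1 + 33)*(-4)) + 39)*4 = (1/(3 + 32*(-4)) + 39)*4 = (1/(3 - 128) + 39)*4 = (1/(-125) + 39)*4 = (-1/125 + 39)*4 = (4874/125)*4 = 19496/125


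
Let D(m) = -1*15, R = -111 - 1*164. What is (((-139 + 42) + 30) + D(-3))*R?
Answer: 22550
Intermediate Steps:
R = -275 (R = -111 - 164 = -275)
D(m) = -15
(((-139 + 42) + 30) + D(-3))*R = (((-139 + 42) + 30) - 15)*(-275) = ((-97 + 30) - 15)*(-275) = (-67 - 15)*(-275) = -82*(-275) = 22550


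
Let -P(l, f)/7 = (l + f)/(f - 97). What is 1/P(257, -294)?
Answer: -391/259 ≈ -1.5097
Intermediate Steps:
P(l, f) = -7*(f + l)/(-97 + f) (P(l, f) = -7*(l + f)/(f - 97) = -7*(f + l)/(-97 + f))
1/P(257, -294) = 1/(7*(-1*(-294) - 1*257)/(-97 - 294)) = 1/(7*(294 - 257)/(-391)) = 1/(7*(-1/391)*37) = 1/(-259/391) = -391/259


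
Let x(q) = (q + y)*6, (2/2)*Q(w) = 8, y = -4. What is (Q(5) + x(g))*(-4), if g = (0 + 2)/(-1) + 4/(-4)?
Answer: 136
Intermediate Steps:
Q(w) = 8
g = -3 (g = 2*(-1) + 4*(-¼) = -2 - 1 = -3)
x(q) = -24 + 6*q (x(q) = (q - 4)*6 = (-4 + q)*6 = -24 + 6*q)
(Q(5) + x(g))*(-4) = (8 + (-24 + 6*(-3)))*(-4) = (8 + (-24 - 18))*(-4) = (8 - 42)*(-4) = -34*(-4) = 136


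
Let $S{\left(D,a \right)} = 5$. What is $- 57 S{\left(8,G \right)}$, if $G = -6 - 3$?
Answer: $-285$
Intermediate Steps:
$G = -9$ ($G = -6 - 3 = -9$)
$- 57 S{\left(8,G \right)} = \left(-57\right) 5 = -285$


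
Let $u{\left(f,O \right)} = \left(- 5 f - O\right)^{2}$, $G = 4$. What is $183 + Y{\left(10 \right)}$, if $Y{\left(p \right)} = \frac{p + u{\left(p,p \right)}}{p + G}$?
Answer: $\frac{3086}{7} \approx 440.86$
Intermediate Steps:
$u{\left(f,O \right)} = \left(- O - 5 f\right)^{2}$
$Y{\left(p \right)} = \frac{p + 36 p^{2}}{4 + p}$ ($Y{\left(p \right)} = \frac{p + \left(p + 5 p\right)^{2}}{p + 4} = \frac{p + \left(6 p\right)^{2}}{4 + p} = \frac{p + 36 p^{2}}{4 + p}$)
$183 + Y{\left(10 \right)} = 183 + \frac{10 \left(1 + 36 \cdot 10\right)}{4 + 10} = 183 + \frac{10 \left(1 + 360\right)}{14} = 183 + 10 \cdot \frac{1}{14} \cdot 361 = 183 + \frac{1805}{7} = \frac{3086}{7}$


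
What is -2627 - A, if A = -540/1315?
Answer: -690793/263 ≈ -2626.6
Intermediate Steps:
A = -108/263 (A = -540*1/1315 = -108/263 ≈ -0.41065)
-2627 - A = -2627 - 1*(-108/263) = -2627 + 108/263 = -690793/263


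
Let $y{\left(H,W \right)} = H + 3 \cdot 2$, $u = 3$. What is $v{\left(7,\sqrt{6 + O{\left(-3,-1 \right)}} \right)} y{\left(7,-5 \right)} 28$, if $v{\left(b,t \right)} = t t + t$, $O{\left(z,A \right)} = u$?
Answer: $4368$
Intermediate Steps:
$O{\left(z,A \right)} = 3$
$y{\left(H,W \right)} = 6 + H$ ($y{\left(H,W \right)} = H + 6 = 6 + H$)
$v{\left(b,t \right)} = t + t^{2}$ ($v{\left(b,t \right)} = t^{2} + t = t + t^{2}$)
$v{\left(7,\sqrt{6 + O{\left(-3,-1 \right)}} \right)} y{\left(7,-5 \right)} 28 = \sqrt{6 + 3} \left(1 + \sqrt{6 + 3}\right) \left(6 + 7\right) 28 = \sqrt{9} \left(1 + \sqrt{9}\right) 13 \cdot 28 = 3 \left(1 + 3\right) 13 \cdot 28 = 3 \cdot 4 \cdot 13 \cdot 28 = 12 \cdot 13 \cdot 28 = 156 \cdot 28 = 4368$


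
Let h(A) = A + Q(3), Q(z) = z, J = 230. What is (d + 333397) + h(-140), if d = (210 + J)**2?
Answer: 526860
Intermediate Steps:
h(A) = 3 + A (h(A) = A + 3 = 3 + A)
d = 193600 (d = (210 + 230)**2 = 440**2 = 193600)
(d + 333397) + h(-140) = (193600 + 333397) + (3 - 140) = 526997 - 137 = 526860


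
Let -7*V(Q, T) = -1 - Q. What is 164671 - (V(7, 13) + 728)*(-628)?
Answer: 4358009/7 ≈ 6.2257e+5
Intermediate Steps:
V(Q, T) = 1/7 + Q/7 (V(Q, T) = -(-1 - Q)/7 = 1/7 + Q/7)
164671 - (V(7, 13) + 728)*(-628) = 164671 - ((1/7 + (1/7)*7) + 728)*(-628) = 164671 - ((1/7 + 1) + 728)*(-628) = 164671 - (8/7 + 728)*(-628) = 164671 - 5104*(-628)/7 = 164671 - 1*(-3205312/7) = 164671 + 3205312/7 = 4358009/7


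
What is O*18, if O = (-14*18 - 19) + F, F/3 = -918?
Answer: -54450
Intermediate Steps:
F = -2754 (F = 3*(-918) = -2754)
O = -3025 (O = (-14*18 - 19) - 2754 = (-252 - 19) - 2754 = -271 - 2754 = -3025)
O*18 = -3025*18 = -54450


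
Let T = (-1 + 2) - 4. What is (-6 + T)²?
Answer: 81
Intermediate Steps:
T = -3 (T = 1 - 4 = -3)
(-6 + T)² = (-6 - 3)² = (-9)² = 81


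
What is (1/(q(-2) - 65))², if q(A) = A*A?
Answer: 1/3721 ≈ 0.00026874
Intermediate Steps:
q(A) = A²
(1/(q(-2) - 65))² = (1/((-2)² - 65))² = (1/(4 - 65))² = (1/(-61))² = (-1/61)² = 1/3721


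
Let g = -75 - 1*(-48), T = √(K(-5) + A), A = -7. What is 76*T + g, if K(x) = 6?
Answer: -27 + 76*I ≈ -27.0 + 76.0*I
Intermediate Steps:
T = I (T = √(6 - 7) = √(-1) = I ≈ 1.0*I)
g = -27 (g = -75 + 48 = -27)
76*T + g = 76*I - 27 = -27 + 76*I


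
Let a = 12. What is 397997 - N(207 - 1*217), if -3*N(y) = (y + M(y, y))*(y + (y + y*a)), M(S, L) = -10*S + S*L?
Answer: 1167391/3 ≈ 3.8913e+5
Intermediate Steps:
M(S, L) = -10*S + L*S
N(y) = -14*y*(y + y*(-10 + y))/3 (N(y) = -(y + y*(-10 + y))*(y + (y + y*12))/3 = -(y + y*(-10 + y))*(y + (y + 12*y))/3 = -(y + y*(-10 + y))*(y + 13*y)/3 = -(y + y*(-10 + y))*14*y/3 = -14*y*(y + y*(-10 + y))/3)
397997 - N(207 - 1*217) = 397997 - 14*(207 - 1*217)²*(9 - (207 - 1*217))/3 = 397997 - 14*(207 - 217)²*(9 - (207 - 217))/3 = 397997 - 14*(-10)²*(9 - 1*(-10))/3 = 397997 - 14*100*(9 + 10)/3 = 397997 - 14*100*19/3 = 397997 - 1*26600/3 = 397997 - 26600/3 = 1167391/3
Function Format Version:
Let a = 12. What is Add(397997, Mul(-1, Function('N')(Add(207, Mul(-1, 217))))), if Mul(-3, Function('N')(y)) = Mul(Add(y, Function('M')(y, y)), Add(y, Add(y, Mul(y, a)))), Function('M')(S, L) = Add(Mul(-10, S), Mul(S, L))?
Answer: Rational(1167391, 3) ≈ 3.8913e+5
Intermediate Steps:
Function('M')(S, L) = Add(Mul(-10, S), Mul(L, S))
Function('N')(y) = Mul(Rational(-14, 3), y, Add(y, Mul(y, Add(-10, y)))) (Function('N')(y) = Mul(Rational(-1, 3), Mul(Add(y, Mul(y, Add(-10, y))), Add(y, Add(y, Mul(y, 12))))) = Mul(Rational(-1, 3), Mul(Add(y, Mul(y, Add(-10, y))), Add(y, Add(y, Mul(12, y))))) = Mul(Rational(-1, 3), Mul(Add(y, Mul(y, Add(-10, y))), Add(y, Mul(13, y)))) = Mul(Rational(-1, 3), Mul(Add(y, Mul(y, Add(-10, y))), Mul(14, y))) = Mul(Rational(-1, 3), Mul(14, y, Add(y, Mul(y, Add(-10, y))))) = Mul(Rational(-14, 3), y, Add(y, Mul(y, Add(-10, y)))))
Add(397997, Mul(-1, Function('N')(Add(207, Mul(-1, 217))))) = Add(397997, Mul(-1, Mul(Rational(14, 3), Pow(Add(207, Mul(-1, 217)), 2), Add(9, Mul(-1, Add(207, Mul(-1, 217))))))) = Add(397997, Mul(-1, Mul(Rational(14, 3), Pow(Add(207, -217), 2), Add(9, Mul(-1, Add(207, -217)))))) = Add(397997, Mul(-1, Mul(Rational(14, 3), Pow(-10, 2), Add(9, Mul(-1, -10))))) = Add(397997, Mul(-1, Mul(Rational(14, 3), 100, Add(9, 10)))) = Add(397997, Mul(-1, Mul(Rational(14, 3), 100, 19))) = Add(397997, Mul(-1, Rational(26600, 3))) = Add(397997, Rational(-26600, 3)) = Rational(1167391, 3)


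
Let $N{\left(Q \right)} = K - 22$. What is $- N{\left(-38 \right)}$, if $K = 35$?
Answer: $-13$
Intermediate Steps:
$N{\left(Q \right)} = 13$ ($N{\left(Q \right)} = 35 - 22 = 13$)
$- N{\left(-38 \right)} = \left(-1\right) 13 = -13$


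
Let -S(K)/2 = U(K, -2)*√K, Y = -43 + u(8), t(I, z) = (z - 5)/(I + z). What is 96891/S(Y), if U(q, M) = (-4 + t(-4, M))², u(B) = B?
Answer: 1744038*I*√35/10115 ≈ 1020.1*I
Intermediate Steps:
t(I, z) = (-5 + z)/(I + z)
Y = -35 (Y = -43 + 8 = -35)
U(q, M) = (-4 + (-5 + M)/(-4 + M))²
S(K) = -289*√K/18 (S(K) = -2*(11 - 3*(-2))²/(-4 - 2)²*√K = -2*(11 + 6)²/(-6)²*√K = -2*(1/36)*17²*√K = -2*(1/36)*289*√K = -289*√K/18)
96891/S(Y) = 96891/((-289*I*√35/18)) = 96891*(18*I*√35/10115) = 1744038*I*√35/10115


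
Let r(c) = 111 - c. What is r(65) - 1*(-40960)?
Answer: 41006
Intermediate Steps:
r(65) - 1*(-40960) = (111 - 1*65) - 1*(-40960) = (111 - 65) + 40960 = 46 + 40960 = 41006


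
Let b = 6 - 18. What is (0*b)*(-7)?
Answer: 0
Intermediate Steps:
b = -12
(0*b)*(-7) = (0*(-12))*(-7) = 0*(-7) = 0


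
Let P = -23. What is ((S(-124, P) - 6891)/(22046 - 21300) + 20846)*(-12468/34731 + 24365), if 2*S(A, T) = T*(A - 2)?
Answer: 2192479849756813/4318221 ≈ 5.0773e+8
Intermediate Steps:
S(A, T) = T*(-2 + A)/2 (S(A, T) = (T*(A - 2))/2 = (T*(-2 + A))/2 = T*(-2 + A)/2)
((S(-124, P) - 6891)/(22046 - 21300) + 20846)*(-12468/34731 + 24365) = (((½)*(-23)*(-2 - 124) - 6891)/(22046 - 21300) + 20846)*(-12468/34731 + 24365) = (((½)*(-23)*(-126) - 6891)/746 + 20846)*(-12468*1/34731 + 24365) = ((1449 - 6891)*(1/746) + 20846)*(-4156/11577 + 24365) = (-5442*1/746 + 20846)*(282069449/11577) = (-2721/373 + 20846)*(282069449/11577) = (7772837/373)*(282069449/11577) = 2192479849756813/4318221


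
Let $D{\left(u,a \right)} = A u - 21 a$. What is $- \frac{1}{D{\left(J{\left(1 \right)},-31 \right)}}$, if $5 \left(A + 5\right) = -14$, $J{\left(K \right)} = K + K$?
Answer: $- \frac{5}{3177} \approx -0.0015738$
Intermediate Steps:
$J{\left(K \right)} = 2 K$
$A = - \frac{39}{5}$ ($A = -5 + \frac{1}{5} \left(-14\right) = -5 - \frac{14}{5} = - \frac{39}{5} \approx -7.8$)
$D{\left(u,a \right)} = - 21 a - \frac{39 u}{5}$ ($D{\left(u,a \right)} = - \frac{39 u}{5} - 21 a = - 21 a - \frac{39 u}{5}$)
$- \frac{1}{D{\left(J{\left(1 \right)},-31 \right)}} = - \frac{1}{\left(-21\right) \left(-31\right) - \frac{39 \cdot 2 \cdot 1}{5}} = - \frac{1}{651 - \frac{78}{5}} = - \frac{1}{\frac{3177}{5}} = \left(-1\right) \frac{5}{3177} = - \frac{5}{3177}$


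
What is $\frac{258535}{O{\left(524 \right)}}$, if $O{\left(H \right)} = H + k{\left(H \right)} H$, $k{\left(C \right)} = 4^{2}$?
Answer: $\frac{258535}{8908} \approx 29.023$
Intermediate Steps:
$k{\left(C \right)} = 16$
$O{\left(H \right)} = 17 H$ ($O{\left(H \right)} = H + 16 H = 17 H$)
$\frac{258535}{O{\left(524 \right)}} = \frac{258535}{17 \cdot 524} = \frac{258535}{8908}$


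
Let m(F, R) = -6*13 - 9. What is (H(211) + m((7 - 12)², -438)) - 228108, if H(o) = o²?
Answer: -183674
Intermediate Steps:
m(F, R) = -87 (m(F, R) = -78 - 9 = -87)
(H(211) + m((7 - 12)², -438)) - 228108 = (211² - 87) - 228108 = (44521 - 87) - 228108 = 44434 - 228108 = -183674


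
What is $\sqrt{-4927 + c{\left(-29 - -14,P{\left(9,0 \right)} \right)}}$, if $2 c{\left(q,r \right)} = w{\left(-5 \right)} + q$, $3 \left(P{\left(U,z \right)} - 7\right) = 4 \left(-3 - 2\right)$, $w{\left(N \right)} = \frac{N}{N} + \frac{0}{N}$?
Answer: $i \sqrt{4934} \approx 70.242 i$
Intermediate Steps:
$w{\left(N \right)} = 1$ ($w{\left(N \right)} = 1 + 0 = 1$)
$P{\left(U,z \right)} = \frac{1}{3}$ ($P{\left(U,z \right)} = 7 + \frac{4 \left(-3 - 2\right)}{3} = 7 + \frac{4 \left(-5\right)}{3} = 7 + \frac{1}{3} \left(-20\right) = 7 - \frac{20}{3} = \frac{1}{3}$)
$c{\left(q,r \right)} = \frac{1}{2} + \frac{q}{2}$ ($c{\left(q,r \right)} = \frac{1 + q}{2} = \frac{1}{2} + \frac{q}{2}$)
$\sqrt{-4927 + c{\left(-29 - -14,P{\left(9,0 \right)} \right)}} = \sqrt{-4927 + \left(\frac{1}{2} + \frac{-29 - -14}{2}\right)} = \sqrt{-4927 + \left(\frac{1}{2} + \frac{-29 + 14}{2}\right)} = \sqrt{-4927 + \left(\frac{1}{2} + \frac{1}{2} \left(-15\right)\right)} = \sqrt{-4927 + \left(\frac{1}{2} - \frac{15}{2}\right)} = \sqrt{-4927 - 7} = \sqrt{-4934} = i \sqrt{4934}$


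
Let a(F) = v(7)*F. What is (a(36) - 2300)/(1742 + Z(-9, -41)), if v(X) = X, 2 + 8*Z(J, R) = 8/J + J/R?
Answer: -6045696/5141399 ≈ -1.1759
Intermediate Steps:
Z(J, R) = -¼ + 1/J + J/(8*R) (Z(J, R) = -¼ + (8/J + J/R)/8 = -¼ + (1/J + J/(8*R)) = -¼ + 1/J + J/(8*R))
a(F) = 7*F
(a(36) - 2300)/(1742 + Z(-9, -41)) = (7*36 - 2300)/(1742 + (-¼ + 1/(-9) + (⅛)*(-9)/(-41))) = (252 - 2300)/(1742 + (-¼ - ⅑ + (⅛)*(-9)*(-1/41))) = -2048/(1742 + (-¼ - ⅑ + 9/328)) = -2048/(1742 - 985/2952) = -2048/5141399/2952 = -2048*2952/5141399 = -6045696/5141399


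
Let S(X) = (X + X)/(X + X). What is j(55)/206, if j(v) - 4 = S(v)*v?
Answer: 59/206 ≈ 0.28641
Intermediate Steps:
S(X) = 1 (S(X) = (2*X)/((2*X)) = (2*X)*(1/(2*X)) = 1)
j(v) = 4 + v (j(v) = 4 + 1*v = 4 + v)
j(55)/206 = (4 + 55)/206 = 59*(1/206) = 59/206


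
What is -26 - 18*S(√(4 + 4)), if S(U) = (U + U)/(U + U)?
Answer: -44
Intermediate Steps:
S(U) = 1 (S(U) = (2*U)/((2*U)) = (2*U)*(1/(2*U)) = 1)
-26 - 18*S(√(4 + 4)) = -26 - 18*1 = -26 - 18 = -44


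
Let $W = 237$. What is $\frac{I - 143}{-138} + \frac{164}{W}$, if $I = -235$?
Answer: $\frac{18703}{5451} \approx 3.4311$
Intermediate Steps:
$\frac{I - 143}{-138} + \frac{164}{W} = \frac{-235 - 143}{-138} + \frac{164}{237} = \left(-235 - 143\right) \left(- \frac{1}{138}\right) + 164 \cdot \frac{1}{237} = \left(-378\right) \left(- \frac{1}{138}\right) + \frac{164}{237} = \frac{63}{23} + \frac{164}{237} = \frac{18703}{5451}$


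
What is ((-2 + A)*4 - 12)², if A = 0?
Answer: 400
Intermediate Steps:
((-2 + A)*4 - 12)² = ((-2 + 0)*4 - 12)² = (-2*4 - 12)² = (-8 - 12)² = (-20)² = 400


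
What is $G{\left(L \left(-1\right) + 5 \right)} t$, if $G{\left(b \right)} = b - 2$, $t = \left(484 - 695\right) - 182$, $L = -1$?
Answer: $-1572$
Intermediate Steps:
$t = -393$ ($t = -211 - 182 = -393$)
$G{\left(b \right)} = -2 + b$
$G{\left(L \left(-1\right) + 5 \right)} t = \left(-2 + \left(\left(-1\right) \left(-1\right) + 5\right)\right) \left(-393\right) = \left(-2 + \left(1 + 5\right)\right) \left(-393\right) = \left(-2 + 6\right) \left(-393\right) = 4 \left(-393\right) = -1572$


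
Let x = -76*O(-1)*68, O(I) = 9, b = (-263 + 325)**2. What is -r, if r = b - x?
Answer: -50356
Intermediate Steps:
b = 3844 (b = 62**2 = 3844)
x = -46512 (x = -76*9*68 = -684*68 = -46512)
r = 50356 (r = 3844 - 1*(-46512) = 3844 + 46512 = 50356)
-r = -1*50356 = -50356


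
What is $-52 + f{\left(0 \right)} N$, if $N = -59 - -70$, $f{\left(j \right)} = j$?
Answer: $-52$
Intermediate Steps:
$N = 11$ ($N = -59 + 70 = 11$)
$-52 + f{\left(0 \right)} N = -52 + 0 \cdot 11 = -52 + 0 = -52$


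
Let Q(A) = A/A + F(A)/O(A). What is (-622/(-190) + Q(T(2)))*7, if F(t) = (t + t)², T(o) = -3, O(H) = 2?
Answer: 14812/95 ≈ 155.92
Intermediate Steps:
F(t) = 4*t² (F(t) = (2*t)² = 4*t²)
Q(A) = 1 + 2*A² (Q(A) = A/A + (4*A²)/2 = 1 + (4*A²)*(½) = 1 + 2*A²)
(-622/(-190) + Q(T(2)))*7 = (-622/(-190) + (1 + 2*(-3)²))*7 = (-622*(-1/190) + (1 + 2*9))*7 = (311/95 + (1 + 18))*7 = (311/95 + 19)*7 = (2116/95)*7 = 14812/95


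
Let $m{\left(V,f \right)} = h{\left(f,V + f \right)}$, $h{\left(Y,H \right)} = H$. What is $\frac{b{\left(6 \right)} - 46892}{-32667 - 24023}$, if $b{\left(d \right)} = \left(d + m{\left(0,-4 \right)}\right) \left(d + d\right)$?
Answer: $\frac{23434}{28345} \approx 0.82674$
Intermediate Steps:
$m{\left(V,f \right)} = V + f$
$b{\left(d \right)} = 2 d \left(-4 + d\right)$ ($b{\left(d \right)} = \left(d + \left(0 - 4\right)\right) \left(d + d\right) = \left(d - 4\right) 2 d = \left(-4 + d\right) 2 d = 2 d \left(-4 + d\right)$)
$\frac{b{\left(6 \right)} - 46892}{-32667 - 24023} = \frac{2 \cdot 6 \left(-4 + 6\right) - 46892}{-32667 - 24023} = \frac{2 \cdot 6 \cdot 2 - 46892}{-56690} = \left(24 - 46892\right) \left(- \frac{1}{56690}\right) = \left(-46868\right) \left(- \frac{1}{56690}\right) = \frac{23434}{28345}$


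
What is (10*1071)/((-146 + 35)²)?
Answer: 1190/1369 ≈ 0.86925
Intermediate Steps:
(10*1071)/((-146 + 35)²) = 10710/((-111)²) = 10710/12321 = 10710*(1/12321) = 1190/1369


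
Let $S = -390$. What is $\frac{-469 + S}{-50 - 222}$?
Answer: $\frac{859}{272} \approx 3.1581$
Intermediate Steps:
$\frac{-469 + S}{-50 - 222} = \frac{-469 - 390}{-50 - 222} = - \frac{859}{-272} = \left(-859\right) \left(- \frac{1}{272}\right) = \frac{859}{272}$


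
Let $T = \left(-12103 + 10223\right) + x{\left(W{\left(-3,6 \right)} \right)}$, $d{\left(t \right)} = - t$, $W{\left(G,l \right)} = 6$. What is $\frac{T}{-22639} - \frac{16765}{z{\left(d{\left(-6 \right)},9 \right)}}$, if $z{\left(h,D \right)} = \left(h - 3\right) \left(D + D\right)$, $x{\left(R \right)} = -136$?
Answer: $- \frac{379433971}{1222506} \approx -310.37$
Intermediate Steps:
$T = -2016$ ($T = \left(-12103 + 10223\right) - 136 = -1880 - 136 = -2016$)
$z{\left(h,D \right)} = 2 D \left(-3 + h\right)$ ($z{\left(h,D \right)} = \left(-3 + h\right) 2 D = 2 D \left(-3 + h\right)$)
$\frac{T}{-22639} - \frac{16765}{z{\left(d{\left(-6 \right)},9 \right)}} = - \frac{2016}{-22639} - \frac{16765}{2 \cdot 9 \left(-3 - -6\right)} = \left(-2016\right) \left(- \frac{1}{22639}\right) - \frac{16765}{2 \cdot 9 \left(-3 + 6\right)} = \frac{2016}{22639} - \frac{16765}{2 \cdot 9 \cdot 3} = \frac{2016}{22639} - \frac{16765}{54} = - \frac{379433971}{1222506}$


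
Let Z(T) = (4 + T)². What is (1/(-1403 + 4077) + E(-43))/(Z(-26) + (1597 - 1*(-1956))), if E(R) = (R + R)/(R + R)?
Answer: 2675/10794938 ≈ 0.00024780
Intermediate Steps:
E(R) = 1 (E(R) = (2*R)/((2*R)) = (2*R)*(1/(2*R)) = 1)
(1/(-1403 + 4077) + E(-43))/(Z(-26) + (1597 - 1*(-1956))) = (1/(-1403 + 4077) + 1)/((4 - 26)² + (1597 - 1*(-1956))) = (1/2674 + 1)/((-22)² + (1597 + 1956)) = (1/2674 + 1)/(484 + 3553) = (2675/2674)/4037 = (2675/2674)*(1/4037) = 2675/10794938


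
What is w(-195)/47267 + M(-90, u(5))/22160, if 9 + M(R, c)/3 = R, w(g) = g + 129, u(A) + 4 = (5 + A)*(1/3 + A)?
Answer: -1409169/95221520 ≈ -0.014799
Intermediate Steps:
u(A) = -4 + (5 + A)*(1/3 + A)
w(g) = 129 + g
M(R, c) = -27 + 3*R
w(-195)/47267 + M(-90, u(5))/22160 = (129 - 195)/47267 + (-27 + 3*(-90))/22160 = -66*1/47267 + (-27 - 270)*(1/22160) = -6/4297 - 297*1/22160 = -6/4297 - 297/22160 = -1409169/95221520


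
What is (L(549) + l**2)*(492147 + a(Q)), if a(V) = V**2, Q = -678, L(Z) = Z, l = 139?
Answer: 18912881970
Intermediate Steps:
(L(549) + l**2)*(492147 + a(Q)) = (549 + 139**2)*(492147 + (-678)**2) = (549 + 19321)*(492147 + 459684) = 19870*951831 = 18912881970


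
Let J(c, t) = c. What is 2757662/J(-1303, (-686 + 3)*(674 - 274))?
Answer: -2757662/1303 ≈ -2116.4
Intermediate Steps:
2757662/J(-1303, (-686 + 3)*(674 - 274)) = 2757662/(-1303) = 2757662*(-1/1303) = -2757662/1303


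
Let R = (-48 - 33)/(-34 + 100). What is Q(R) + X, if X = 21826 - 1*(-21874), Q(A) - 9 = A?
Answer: 961571/22 ≈ 43708.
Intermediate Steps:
R = -27/22 (R = -81/66 = -81*1/66 = -27/22 ≈ -1.2273)
Q(A) = 9 + A
X = 43700 (X = 21826 + 21874 = 43700)
Q(R) + X = (9 - 27/22) + 43700 = 171/22 + 43700 = 961571/22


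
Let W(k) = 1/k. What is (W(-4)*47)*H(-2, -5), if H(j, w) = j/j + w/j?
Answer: -329/8 ≈ -41.125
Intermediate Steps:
H(j, w) = 1 + w/j
(W(-4)*47)*H(-2, -5) = (47/(-4))*((-2 - 5)/(-2)) = (-¼*47)*(-½*(-7)) = -47/4*7/2 = -329/8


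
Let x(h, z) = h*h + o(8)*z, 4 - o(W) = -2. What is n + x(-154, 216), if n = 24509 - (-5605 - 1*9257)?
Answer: 64383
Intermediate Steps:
o(W) = 6 (o(W) = 4 - 1*(-2) = 4 + 2 = 6)
x(h, z) = h² + 6*z (x(h, z) = h*h + 6*z = h² + 6*z)
n = 39371 (n = 24509 - (-5605 - 9257) = 24509 - 1*(-14862) = 24509 + 14862 = 39371)
n + x(-154, 216) = 39371 + ((-154)² + 6*216) = 39371 + (23716 + 1296) = 39371 + 25012 = 64383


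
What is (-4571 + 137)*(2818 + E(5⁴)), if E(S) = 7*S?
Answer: -31893762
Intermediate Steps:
(-4571 + 137)*(2818 + E(5⁴)) = (-4571 + 137)*(2818 + 7*5⁴) = -4434*(2818 + 7*625) = -4434*(2818 + 4375) = -4434*7193 = -31893762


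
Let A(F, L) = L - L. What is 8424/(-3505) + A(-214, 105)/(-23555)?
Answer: -8424/3505 ≈ -2.4034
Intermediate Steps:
A(F, L) = 0
8424/(-3505) + A(-214, 105)/(-23555) = 8424/(-3505) + 0/(-23555) = 8424*(-1/3505) + 0*(-1/23555) = -8424/3505 + 0 = -8424/3505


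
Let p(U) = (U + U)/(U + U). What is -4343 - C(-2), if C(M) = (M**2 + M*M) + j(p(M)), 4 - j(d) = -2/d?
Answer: -4357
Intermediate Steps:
p(U) = 1 (p(U) = (2*U)/((2*U)) = (2*U)*(1/(2*U)) = 1)
j(d) = 4 + 2/d (j(d) = 4 - (-2)/d = 4 + 2/d)
C(M) = 6 + 2*M**2 (C(M) = (M**2 + M*M) + (4 + 2/1) = (M**2 + M**2) + (4 + 2*1) = 2*M**2 + (4 + 2) = 2*M**2 + 6 = 6 + 2*M**2)
-4343 - C(-2) = -4343 - (6 + 2*(-2)**2) = -4343 - (6 + 2*4) = -4343 - (6 + 8) = -4343 - 1*14 = -4343 - 14 = -4357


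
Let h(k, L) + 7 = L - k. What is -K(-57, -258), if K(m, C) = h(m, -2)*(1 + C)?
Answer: 12336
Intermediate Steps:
h(k, L) = -7 + L - k (h(k, L) = -7 + (L - k) = -7 + L - k)
K(m, C) = (1 + C)*(-9 - m) (K(m, C) = (-7 - 2 - m)*(1 + C) = (-9 - m)*(1 + C) = (1 + C)*(-9 - m))
-K(-57, -258) = -(-1)*(1 - 258)*(9 - 57) = -(-1)*(-257)*(-48) = -1*(-12336) = 12336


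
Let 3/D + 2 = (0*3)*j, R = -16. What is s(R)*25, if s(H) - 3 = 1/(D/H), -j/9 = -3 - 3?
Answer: 1025/3 ≈ 341.67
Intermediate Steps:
j = 54 (j = -9*(-3 - 3) = -9*(-6) = 54)
D = -3/2 (D = 3/(-2 + (0*3)*54) = 3/(-2 + 0*54) = 3/(-2 + 0) = 3/(-2) = 3*(-½) = -3/2 ≈ -1.5000)
s(H) = 3 - 2*H/3 (s(H) = 3 + 1/(-3/(2*H)) = 3 - 2*H/3)
s(R)*25 = (3 - ⅔*(-16))*25 = (3 + 32/3)*25 = (41/3)*25 = 1025/3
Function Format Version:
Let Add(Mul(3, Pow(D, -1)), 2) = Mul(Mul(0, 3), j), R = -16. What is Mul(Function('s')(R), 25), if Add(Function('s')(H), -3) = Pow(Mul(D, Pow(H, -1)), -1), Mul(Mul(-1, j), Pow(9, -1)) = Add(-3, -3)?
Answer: Rational(1025, 3) ≈ 341.67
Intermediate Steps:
j = 54 (j = Mul(-9, Add(-3, -3)) = Mul(-9, -6) = 54)
D = Rational(-3, 2) (D = Mul(3, Pow(Add(-2, Mul(Mul(0, 3), 54)), -1)) = Mul(3, Pow(Add(-2, Mul(0, 54)), -1)) = Mul(3, Pow(Add(-2, 0), -1)) = Mul(3, Pow(-2, -1)) = Mul(3, Rational(-1, 2)) = Rational(-3, 2) ≈ -1.5000)
Function('s')(H) = Add(3, Mul(Rational(-2, 3), H)) (Function('s')(H) = Add(3, Pow(Mul(Rational(-3, 2), Pow(H, -1)), -1)) = Add(3, Mul(Rational(-2, 3), H)))
Mul(Function('s')(R), 25) = Mul(Add(3, Mul(Rational(-2, 3), -16)), 25) = Mul(Add(3, Rational(32, 3)), 25) = Mul(Rational(41, 3), 25) = Rational(1025, 3)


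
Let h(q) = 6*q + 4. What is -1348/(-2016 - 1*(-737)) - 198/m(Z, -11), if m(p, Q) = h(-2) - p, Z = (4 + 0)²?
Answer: 47599/5116 ≈ 9.3040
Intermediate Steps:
h(q) = 4 + 6*q
Z = 16 (Z = 4² = 16)
m(p, Q) = -8 - p (m(p, Q) = (4 + 6*(-2)) - p = (4 - 12) - p = -8 - p)
-1348/(-2016 - 1*(-737)) - 198/m(Z, -11) = -1348/(-2016 - 1*(-737)) - 198/(-8 - 1*16) = -1348/(-2016 + 737) - 198/(-8 - 16) = -1348/(-1279) - 198/(-24) = -1348*(-1/1279) - 198*(-1/24) = 1348/1279 + 33/4 = 47599/5116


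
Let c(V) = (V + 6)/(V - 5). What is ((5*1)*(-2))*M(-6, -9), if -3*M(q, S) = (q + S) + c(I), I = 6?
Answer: -10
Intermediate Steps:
c(V) = (6 + V)/(-5 + V)
M(q, S) = -4 - S/3 - q/3 (M(q, S) = -((q + S) + (6 + 6)/(-5 + 6))/3 = -((S + q) + 12/1)/3 = -((S + q) + 1*12)/3 = -((S + q) + 12)/3 = -(12 + S + q)/3 = -4 - S/3 - q/3)
((5*1)*(-2))*M(-6, -9) = ((5*1)*(-2))*(-4 - 1/3*(-9) - 1/3*(-6)) = (5*(-2))*(-4 + 3 + 2) = -10*1 = -10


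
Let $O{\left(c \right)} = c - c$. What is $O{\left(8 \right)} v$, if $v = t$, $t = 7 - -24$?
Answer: $0$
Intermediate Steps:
$t = 31$ ($t = 7 + 24 = 31$)
$O{\left(c \right)} = 0$
$v = 31$
$O{\left(8 \right)} v = 0 \cdot 31 = 0$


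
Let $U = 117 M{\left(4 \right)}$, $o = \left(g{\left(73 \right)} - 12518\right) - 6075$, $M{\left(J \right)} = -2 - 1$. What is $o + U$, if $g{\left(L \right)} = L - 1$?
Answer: $-18872$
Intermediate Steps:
$M{\left(J \right)} = -3$ ($M{\left(J \right)} = -2 - 1 = -3$)
$g{\left(L \right)} = -1 + L$ ($g{\left(L \right)} = L - 1 = -1 + L$)
$o = -18521$ ($o = \left(\left(-1 + 73\right) - 12518\right) - 6075 = \left(72 - 12518\right) - 6075 = -12446 - 6075 = -18521$)
$U = -351$ ($U = 117 \left(-3\right) = -351$)
$o + U = -18521 - 351 = -18872$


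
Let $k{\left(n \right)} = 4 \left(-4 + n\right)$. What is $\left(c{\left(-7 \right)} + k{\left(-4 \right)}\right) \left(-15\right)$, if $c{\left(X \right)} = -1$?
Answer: $495$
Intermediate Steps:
$k{\left(n \right)} = -16 + 4 n$
$\left(c{\left(-7 \right)} + k{\left(-4 \right)}\right) \left(-15\right) = \left(-1 + \left(-16 + 4 \left(-4\right)\right)\right) \left(-15\right) = \left(-1 - 32\right) \left(-15\right) = \left(-33\right) \left(-15\right) = 495$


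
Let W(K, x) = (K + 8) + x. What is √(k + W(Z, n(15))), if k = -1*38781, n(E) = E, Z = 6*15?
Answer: 2*I*√9667 ≈ 196.64*I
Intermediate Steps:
Z = 90
W(K, x) = 8 + K + x (W(K, x) = (8 + K) + x = 8 + K + x)
k = -38781
√(k + W(Z, n(15))) = √(-38781 + (8 + 90 + 15)) = √(-38781 + 113) = √(-38668) = 2*I*√9667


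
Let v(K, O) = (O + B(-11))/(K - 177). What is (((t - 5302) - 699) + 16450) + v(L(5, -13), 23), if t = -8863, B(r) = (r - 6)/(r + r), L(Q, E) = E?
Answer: 6628957/4180 ≈ 1585.9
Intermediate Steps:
B(r) = (-6 + r)/(2*r) (B(r) = (-6 + r)/((2*r)) = (-6 + r)*(1/(2*r)) = (-6 + r)/(2*r))
v(K, O) = (17/22 + O)/(-177 + K) (v(K, O) = (O + (½)*(-6 - 11)/(-11))/(K - 177) = (O + (½)*(-1/11)*(-17))/(-177 + K) = (O + 17/22)/(-177 + K) = (17/22 + O)/(-177 + K))
(((t - 5302) - 699) + 16450) + v(L(5, -13), 23) = (((-8863 - 5302) - 699) + 16450) + (17/22 + 23)/(-177 - 13) = ((-14165 - 699) + 16450) + (523/22)/(-190) = (-14864 + 16450) - 1/190*523/22 = 1586 - 523/4180 = 6628957/4180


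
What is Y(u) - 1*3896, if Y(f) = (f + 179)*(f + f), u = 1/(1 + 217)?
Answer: -92537729/23762 ≈ -3894.4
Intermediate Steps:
u = 1/218 ≈ 0.0045872
Y(f) = 2*f*(179 + f) (Y(f) = (179 + f)*(2*f) = 2*f*(179 + f))
Y(u) - 1*3896 = 2*(1/218)*(179 + 1/218) - 1*3896 = 2*(1/218)*(39023/218) - 3896 = 39023/23762 - 3896 = -92537729/23762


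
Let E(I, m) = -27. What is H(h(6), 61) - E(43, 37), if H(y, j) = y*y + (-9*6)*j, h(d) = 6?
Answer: -3231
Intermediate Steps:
H(y, j) = y² - 54*j
H(h(6), 61) - E(43, 37) = (6² - 54*61) - 1*(-27) = (36 - 3294) + 27 = -3258 + 27 = -3231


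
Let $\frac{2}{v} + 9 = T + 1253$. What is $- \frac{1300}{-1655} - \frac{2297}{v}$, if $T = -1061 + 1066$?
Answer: $- \frac{949622923}{662} \approx -1.4345 \cdot 10^{6}$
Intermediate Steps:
$T = 5$
$v = \frac{2}{1249}$ ($v = \frac{2}{-9 + \left(5 + 1253\right)} = \frac{2}{-9 + 1258} = \frac{2}{1249} \approx 0.0016013$)
$- \frac{1300}{-1655} - \frac{2297}{v} = - \frac{1300}{-1655} - \frac{2297}{\frac{2}{1249}} = \left(-1300\right) \left(- \frac{1}{1655}\right) - \frac{2868953}{2} = \frac{260}{331} - \frac{2868953}{2} = - \frac{949622923}{662}$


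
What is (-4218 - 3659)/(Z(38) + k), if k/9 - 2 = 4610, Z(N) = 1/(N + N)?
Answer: -598652/3154609 ≈ -0.18977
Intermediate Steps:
Z(N) = 1/(2*N)
k = 41508 (k = 18 + 9*4610 = 18 + 41490 = 41508)
(-4218 - 3659)/(Z(38) + k) = (-4218 - 3659)/((½)/38 + 41508) = -7877/((½)*(1/38) + 41508) = -7877/(1/76 + 41508) = -7877/3154609/76 = -7877*76/3154609 = -598652/3154609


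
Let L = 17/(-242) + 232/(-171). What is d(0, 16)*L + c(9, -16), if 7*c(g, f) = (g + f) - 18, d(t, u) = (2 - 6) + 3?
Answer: -621193/289674 ≈ -2.1445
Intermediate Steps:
d(t, u) = -1 (d(t, u) = -4 + 3 = -1)
c(g, f) = -18/7 + f/7 + g/7 (c(g, f) = ((g + f) - 18)/7 = ((f + g) - 18)/7 = (-18 + f + g)/7 = -18/7 + f/7 + g/7)
L = -59051/41382 (L = 17*(-1/242) + 232*(-1/171) = -17/242 - 232/171 = -59051/41382 ≈ -1.4270)
d(0, 16)*L + c(9, -16) = -1*(-59051/41382) + (-18/7 + (1/7)*(-16) + (1/7)*9) = 59051/41382 + (-18/7 - 16/7 + 9/7) = 59051/41382 - 25/7 = -621193/289674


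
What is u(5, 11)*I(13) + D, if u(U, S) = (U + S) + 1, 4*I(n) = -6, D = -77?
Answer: -205/2 ≈ -102.50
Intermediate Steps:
I(n) = -3/2 (I(n) = (1/4)*(-6) = -3/2)
u(U, S) = 1 + S + U (u(U, S) = (S + U) + 1 = 1 + S + U)
u(5, 11)*I(13) + D = (1 + 11 + 5)*(-3/2) - 77 = 17*(-3/2) - 77 = -51/2 - 77 = -205/2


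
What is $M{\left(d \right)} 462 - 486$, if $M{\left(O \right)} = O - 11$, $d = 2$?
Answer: $-4644$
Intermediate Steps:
$M{\left(O \right)} = -11 + O$
$M{\left(d \right)} 462 - 486 = \left(-11 + 2\right) 462 - 486 = \left(-9\right) 462 - 486 = -4158 - 486 = -4644$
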